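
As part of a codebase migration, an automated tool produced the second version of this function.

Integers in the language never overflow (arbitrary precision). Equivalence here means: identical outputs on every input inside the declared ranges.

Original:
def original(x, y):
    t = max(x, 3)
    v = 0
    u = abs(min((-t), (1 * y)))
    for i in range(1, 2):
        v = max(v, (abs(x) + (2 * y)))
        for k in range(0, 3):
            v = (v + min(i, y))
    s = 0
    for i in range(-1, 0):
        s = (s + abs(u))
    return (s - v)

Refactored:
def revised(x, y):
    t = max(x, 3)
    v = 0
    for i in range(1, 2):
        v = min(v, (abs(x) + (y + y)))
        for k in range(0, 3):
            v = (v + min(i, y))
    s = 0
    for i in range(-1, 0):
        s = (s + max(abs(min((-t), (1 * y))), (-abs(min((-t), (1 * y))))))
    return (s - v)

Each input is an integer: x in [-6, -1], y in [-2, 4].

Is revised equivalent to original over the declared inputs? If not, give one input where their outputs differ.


Take x=-6, y=-2.
original: t = 3; v = 0; u = 3; [i=1]; v = 2; [k=0]; v = 0; [k=1]; v = -2; [k=2]; v = -4; s = 0; [i=-1]; s = 3; return 7
revised: t = 3; v = 0; [i=1]; v = 0; [k=0]; v = -2; [k=1]; v = -4; [k=2]; v = -6; s = 0; [i=-1]; s = 3; return 9
7 and 9 differ, so these are not the same function on this domain.
verdict: not equivalent; witness: x=-6, y=-2


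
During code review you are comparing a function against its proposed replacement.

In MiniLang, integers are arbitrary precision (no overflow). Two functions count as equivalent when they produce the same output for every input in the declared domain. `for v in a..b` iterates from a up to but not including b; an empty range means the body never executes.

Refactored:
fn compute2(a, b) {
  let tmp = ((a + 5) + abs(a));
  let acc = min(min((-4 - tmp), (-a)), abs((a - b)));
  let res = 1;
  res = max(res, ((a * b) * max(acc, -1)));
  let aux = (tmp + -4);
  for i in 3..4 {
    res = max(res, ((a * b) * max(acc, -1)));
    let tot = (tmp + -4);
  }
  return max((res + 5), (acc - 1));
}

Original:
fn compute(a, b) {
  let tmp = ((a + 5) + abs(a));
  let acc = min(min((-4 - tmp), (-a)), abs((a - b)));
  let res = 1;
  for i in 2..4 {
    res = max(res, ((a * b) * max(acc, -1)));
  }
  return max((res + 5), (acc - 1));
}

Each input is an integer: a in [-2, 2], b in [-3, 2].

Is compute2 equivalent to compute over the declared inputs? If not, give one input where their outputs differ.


The two versions differ — the changes include min/max/abs usage differs; constant usage differs; statement counts differ; local variable names differ; arithmetic usage differs; loop structure differs.
One worked example (a=0, b=1) — compute: tmp = 5; acc = -9; res = 1; [i=2]; res = 1; [i=3]; res = 1; return 6; compute2: tmp = 5; acc = -9; res = 1; res = 1; aux = 1; [i=3]; res = 1; tot = 1; return 6; agreement on 6.
Every one of the 30 inputs gives matching results.
verdict: equivalent


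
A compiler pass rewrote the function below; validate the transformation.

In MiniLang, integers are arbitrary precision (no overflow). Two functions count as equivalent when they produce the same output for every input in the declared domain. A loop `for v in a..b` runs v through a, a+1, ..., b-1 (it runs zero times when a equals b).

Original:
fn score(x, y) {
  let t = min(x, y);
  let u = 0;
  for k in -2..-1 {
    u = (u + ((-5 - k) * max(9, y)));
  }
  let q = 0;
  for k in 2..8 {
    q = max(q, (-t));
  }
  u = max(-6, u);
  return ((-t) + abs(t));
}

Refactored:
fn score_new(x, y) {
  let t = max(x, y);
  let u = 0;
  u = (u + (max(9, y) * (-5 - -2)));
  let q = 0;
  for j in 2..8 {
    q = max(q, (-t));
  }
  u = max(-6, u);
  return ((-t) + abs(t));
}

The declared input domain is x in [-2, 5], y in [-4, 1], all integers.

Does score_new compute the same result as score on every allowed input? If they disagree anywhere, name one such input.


Try x=-2, y=-4.
score: t becomes -4; next u becomes 0; next at k=-2:; next u becomes -27; next q becomes 0; next at k=2:; next q becomes 4; next at k=3:; next q becomes 4; next at k=4:; next q becomes 4; next at k=5:; next q becomes 4; next at k=6:; next q becomes 4; next at k=7:; next q becomes 4; next u becomes -6; next final value 8
score_new: t becomes -2; next u becomes 0; next u becomes -27; next q becomes 0; next at j=2:; next q becomes 2; next at j=3:; next q becomes 2; next at j=4:; next q becomes 2; next at j=5:; next q becomes 2; next at j=6:; next q becomes 2; next at j=7:; next q becomes 2; next u becomes -6; next final value 4
8 vs 4 — the two versions disagree here.
verdict: not equivalent; witness: x=-2, y=-4


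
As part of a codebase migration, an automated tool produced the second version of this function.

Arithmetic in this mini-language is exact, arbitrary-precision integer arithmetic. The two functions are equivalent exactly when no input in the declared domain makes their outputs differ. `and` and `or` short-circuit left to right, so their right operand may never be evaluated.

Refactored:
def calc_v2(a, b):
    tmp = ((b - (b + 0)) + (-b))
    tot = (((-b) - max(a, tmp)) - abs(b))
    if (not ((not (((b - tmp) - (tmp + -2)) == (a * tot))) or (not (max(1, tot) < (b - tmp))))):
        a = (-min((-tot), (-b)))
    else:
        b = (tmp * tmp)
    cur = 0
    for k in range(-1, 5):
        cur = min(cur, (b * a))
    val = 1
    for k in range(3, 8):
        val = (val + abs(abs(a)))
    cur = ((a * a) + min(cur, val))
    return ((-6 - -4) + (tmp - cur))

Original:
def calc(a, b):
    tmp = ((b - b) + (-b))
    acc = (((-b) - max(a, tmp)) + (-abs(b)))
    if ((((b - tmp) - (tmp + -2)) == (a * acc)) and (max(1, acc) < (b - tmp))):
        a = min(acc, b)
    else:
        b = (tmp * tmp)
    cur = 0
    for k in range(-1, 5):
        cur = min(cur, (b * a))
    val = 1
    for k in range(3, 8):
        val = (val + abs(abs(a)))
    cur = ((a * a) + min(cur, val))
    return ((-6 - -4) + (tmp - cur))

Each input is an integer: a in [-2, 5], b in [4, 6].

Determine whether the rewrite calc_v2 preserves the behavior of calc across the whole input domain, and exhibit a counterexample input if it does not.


Consider the input a=-2, b=6.
calc: tmp := -6 | acc := -10 | ((((b - tmp) - (tmp + -2)) == (a * acc)) and (max(1, acc) < (b - tmp))): true | a := -10 | cur := 0 | iter k=-1: | cur := -60 | iter k=0: | cur := -60 | iter k=1: | cur := -60 | iter k=2: | cur := -60 | iter k=3: | cur := -60 | iter k=4: | cur := -60 | val := 1 | iter k=3: | val := 11 | iter k=4: | val := 21 | iter k=5: | val := 31 | iter k=6: | val := 41 | iter k=7: | val := 51 | cur := 40 | result -48
calc_v2: tmp := -6 | tot := -10 | (not ((not (((b - tmp) - (tmp + -2)) == (a * tot))) or (not (max(1, tot) < (b - tmp))))): true | a := 6 | cur := 0 | iter k=-1: | cur := 0 | iter k=0: | cur := 0 | iter k=1: | cur := 0 | iter k=2: | cur := 0 | iter k=3: | cur := 0 | iter k=4: | cur := 0 | val := 1 | iter k=3: | val := 7 | iter k=4: | val := 13 | iter k=5: | val := 19 | iter k=6: | val := 25 | iter k=7: | val := 31 | cur := 36 | result -44
-48 and -44 differ, so these are not the same function on this domain.
verdict: not equivalent; witness: a=-2, b=6


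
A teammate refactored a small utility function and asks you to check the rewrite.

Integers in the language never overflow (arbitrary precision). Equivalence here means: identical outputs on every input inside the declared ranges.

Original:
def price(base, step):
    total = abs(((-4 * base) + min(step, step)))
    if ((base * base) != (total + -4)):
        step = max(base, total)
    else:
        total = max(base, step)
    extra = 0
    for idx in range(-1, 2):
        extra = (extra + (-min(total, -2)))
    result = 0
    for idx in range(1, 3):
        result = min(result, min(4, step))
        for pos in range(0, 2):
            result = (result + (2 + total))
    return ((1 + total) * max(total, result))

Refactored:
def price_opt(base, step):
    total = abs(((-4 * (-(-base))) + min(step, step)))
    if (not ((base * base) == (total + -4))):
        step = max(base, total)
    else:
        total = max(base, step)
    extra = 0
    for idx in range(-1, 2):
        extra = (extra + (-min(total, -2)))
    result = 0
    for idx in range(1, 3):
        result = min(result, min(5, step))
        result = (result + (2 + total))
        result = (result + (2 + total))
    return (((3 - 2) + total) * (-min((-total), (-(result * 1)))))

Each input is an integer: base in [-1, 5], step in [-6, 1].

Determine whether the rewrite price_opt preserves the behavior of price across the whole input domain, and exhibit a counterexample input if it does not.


Try base=0, step=-6.
price: total = 6; ((base * base) != (total + -4)) -> true; step = 6; extra = 0; [idx=-1]; extra = 2; [idx=0]; extra = 4; [idx=1]; extra = 6; result = 0; [idx=1]; result = 0; [pos=0]; result = 8; [pos=1]; result = 16; [idx=2]; result = 4; [pos=0]; result = 12; [pos=1]; result = 20; return 140
price_opt: total = 6; (not ((base * base) == (total + -4))) -> true; step = 6; extra = 0; [idx=-1]; extra = 2; [idx=0]; extra = 4; [idx=1]; extra = 6; result = 0; [idx=1]; result = 0; result = 8; result = 16; [idx=2]; result = 5; result = 13; result = 21; return 147
140 vs 147 — the two versions disagree here.
verdict: not equivalent; witness: base=0, step=-6


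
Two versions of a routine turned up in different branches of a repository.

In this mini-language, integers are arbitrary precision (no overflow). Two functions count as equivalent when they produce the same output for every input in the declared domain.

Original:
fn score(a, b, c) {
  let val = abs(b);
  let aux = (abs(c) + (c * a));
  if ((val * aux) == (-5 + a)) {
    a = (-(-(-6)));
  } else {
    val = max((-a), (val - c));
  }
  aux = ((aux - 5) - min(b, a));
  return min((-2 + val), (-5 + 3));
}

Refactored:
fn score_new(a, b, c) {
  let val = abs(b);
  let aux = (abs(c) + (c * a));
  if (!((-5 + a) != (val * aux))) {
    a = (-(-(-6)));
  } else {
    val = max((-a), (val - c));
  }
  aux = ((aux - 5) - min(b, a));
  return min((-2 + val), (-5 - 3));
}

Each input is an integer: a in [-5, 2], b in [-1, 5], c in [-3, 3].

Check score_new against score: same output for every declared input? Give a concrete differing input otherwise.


Not equivalent: a=-5, b=-1, c=-3 separates them (-2 vs -8).
score: val := 1 | aux := 18 | ((val * aux) == (-5 + a)): false | val := 5 | aux := 18 | result -2
score_new: val := 1 | aux := 18 | (!((-5 + a) != (val * aux))): false | val := 5 | aux := 18 | result -8
verdict: not equivalent; witness: a=-5, b=-1, c=-3


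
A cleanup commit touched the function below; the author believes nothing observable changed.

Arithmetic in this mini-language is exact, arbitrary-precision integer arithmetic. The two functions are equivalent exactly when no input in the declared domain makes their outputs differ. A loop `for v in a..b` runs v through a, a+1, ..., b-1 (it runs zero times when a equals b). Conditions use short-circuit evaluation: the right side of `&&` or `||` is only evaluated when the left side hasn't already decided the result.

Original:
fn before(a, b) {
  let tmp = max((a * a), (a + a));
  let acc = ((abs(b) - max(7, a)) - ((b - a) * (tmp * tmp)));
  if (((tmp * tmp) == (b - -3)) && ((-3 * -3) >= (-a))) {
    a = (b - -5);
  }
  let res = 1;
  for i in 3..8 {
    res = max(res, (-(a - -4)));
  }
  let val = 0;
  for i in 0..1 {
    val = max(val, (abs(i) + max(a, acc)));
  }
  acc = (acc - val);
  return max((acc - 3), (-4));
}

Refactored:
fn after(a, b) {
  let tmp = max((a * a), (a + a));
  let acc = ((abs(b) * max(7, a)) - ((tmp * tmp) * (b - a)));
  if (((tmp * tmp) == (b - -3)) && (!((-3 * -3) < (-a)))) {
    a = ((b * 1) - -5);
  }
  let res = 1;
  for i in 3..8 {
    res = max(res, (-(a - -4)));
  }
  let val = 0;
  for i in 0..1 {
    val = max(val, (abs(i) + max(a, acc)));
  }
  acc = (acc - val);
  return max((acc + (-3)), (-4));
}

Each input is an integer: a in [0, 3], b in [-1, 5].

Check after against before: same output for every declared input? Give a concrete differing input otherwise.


The rewrite breaks on a=0, b=-1, where the results are -4 and -3.
before: tmp becomes 0; next acc becomes -6; next (((tmp * tmp) == (b - -3)) && ((-3 * -3) >= (-a))) evaluates to false; next res becomes 1; next at i=3:; next res becomes 1; next at i=4:; next res becomes 1; next at i=5:; next res becomes 1; next at i=6:; next res becomes 1; next at i=7:; next res becomes 1; next val becomes 0; next at i=0:; next val becomes 0; next acc becomes -6; next final value -4
after: tmp becomes 0; next acc becomes 7; next (((tmp * tmp) == (b - -3)) && (!((-3 * -3) < (-a)))) evaluates to false; next res becomes 1; next at i=3:; next res becomes 1; next at i=4:; next res becomes 1; next at i=5:; next res becomes 1; next at i=6:; next res becomes 1; next at i=7:; next res becomes 1; next val becomes 0; next at i=0:; next val becomes 7; next acc becomes 0; next final value -3
verdict: not equivalent; witness: a=0, b=-1


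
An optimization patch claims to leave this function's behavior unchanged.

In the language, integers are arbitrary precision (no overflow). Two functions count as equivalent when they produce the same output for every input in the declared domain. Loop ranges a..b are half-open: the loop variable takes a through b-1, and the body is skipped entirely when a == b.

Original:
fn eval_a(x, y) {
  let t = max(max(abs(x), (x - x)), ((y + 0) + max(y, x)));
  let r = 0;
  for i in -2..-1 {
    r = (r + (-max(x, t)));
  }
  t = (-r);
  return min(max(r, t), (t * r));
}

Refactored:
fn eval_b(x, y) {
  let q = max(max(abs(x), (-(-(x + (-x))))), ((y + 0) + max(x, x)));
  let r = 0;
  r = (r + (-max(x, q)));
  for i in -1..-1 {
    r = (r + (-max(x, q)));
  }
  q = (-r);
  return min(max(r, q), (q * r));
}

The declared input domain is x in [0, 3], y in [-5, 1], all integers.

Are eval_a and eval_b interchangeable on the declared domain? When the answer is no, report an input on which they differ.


On input x=0, y=1, eval_a returns -4 while eval_b returns -1.
verdict: not equivalent; witness: x=0, y=1


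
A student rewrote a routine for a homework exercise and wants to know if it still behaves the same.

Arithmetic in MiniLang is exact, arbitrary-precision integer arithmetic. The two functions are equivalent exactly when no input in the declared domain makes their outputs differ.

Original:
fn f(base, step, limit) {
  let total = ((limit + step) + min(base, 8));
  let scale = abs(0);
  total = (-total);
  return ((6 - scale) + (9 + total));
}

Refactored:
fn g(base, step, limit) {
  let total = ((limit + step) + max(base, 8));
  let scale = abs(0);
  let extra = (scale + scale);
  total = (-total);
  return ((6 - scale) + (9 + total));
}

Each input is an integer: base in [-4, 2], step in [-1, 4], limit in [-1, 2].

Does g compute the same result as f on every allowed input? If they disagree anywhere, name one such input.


There is a counterexample at base=-4, step=-1, limit=-1: 21 on one side, 9 on the other.
f: total becomes -6; next scale becomes 0; next total becomes 6; next final value 21
g: total becomes 6; next scale becomes 0; next extra becomes 0; next total becomes -6; next final value 9
verdict: not equivalent; witness: base=-4, step=-1, limit=-1


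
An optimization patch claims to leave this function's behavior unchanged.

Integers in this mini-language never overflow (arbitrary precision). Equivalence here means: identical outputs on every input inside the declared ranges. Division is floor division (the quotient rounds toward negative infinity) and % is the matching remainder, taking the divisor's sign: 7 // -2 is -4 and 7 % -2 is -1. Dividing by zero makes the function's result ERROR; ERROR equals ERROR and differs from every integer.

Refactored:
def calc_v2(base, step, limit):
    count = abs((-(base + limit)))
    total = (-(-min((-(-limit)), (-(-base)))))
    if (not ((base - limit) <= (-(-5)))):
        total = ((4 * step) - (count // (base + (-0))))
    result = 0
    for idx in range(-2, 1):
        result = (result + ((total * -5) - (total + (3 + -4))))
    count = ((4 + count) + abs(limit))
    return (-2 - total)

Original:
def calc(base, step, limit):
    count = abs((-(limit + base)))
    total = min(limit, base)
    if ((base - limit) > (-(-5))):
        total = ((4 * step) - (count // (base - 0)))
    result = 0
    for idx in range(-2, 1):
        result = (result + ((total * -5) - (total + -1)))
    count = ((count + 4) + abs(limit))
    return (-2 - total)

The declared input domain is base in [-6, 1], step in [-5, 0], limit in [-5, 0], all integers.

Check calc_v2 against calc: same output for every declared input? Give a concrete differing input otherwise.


Equivalent — the differences include arithmetic usage differs, plus boolean connective usage differs, plus comparison usage differs, plus constant usage differs, yet no declared input distinguishes the two.
Tracing base=1, step=0, limit=-1: calc: count = 0; total = -1; ((base - limit) > (-(-5))) -> false; result = 0; [idx=-2]; result = 7; [idx=-1]; result = 14; [idx=0]; result = 21; count = 5; return -1 | calc_v2: count = 0; total = -1; (not ((base - limit) <= (-(-5)))) -> false; result = 0; [idx=-2]; result = 7; [idx=-1]; result = 14; [idx=0]; result = 21; count = 5; return -1 — matching result -1.
Every one of the 288 inputs gives matching results.
verdict: equivalent


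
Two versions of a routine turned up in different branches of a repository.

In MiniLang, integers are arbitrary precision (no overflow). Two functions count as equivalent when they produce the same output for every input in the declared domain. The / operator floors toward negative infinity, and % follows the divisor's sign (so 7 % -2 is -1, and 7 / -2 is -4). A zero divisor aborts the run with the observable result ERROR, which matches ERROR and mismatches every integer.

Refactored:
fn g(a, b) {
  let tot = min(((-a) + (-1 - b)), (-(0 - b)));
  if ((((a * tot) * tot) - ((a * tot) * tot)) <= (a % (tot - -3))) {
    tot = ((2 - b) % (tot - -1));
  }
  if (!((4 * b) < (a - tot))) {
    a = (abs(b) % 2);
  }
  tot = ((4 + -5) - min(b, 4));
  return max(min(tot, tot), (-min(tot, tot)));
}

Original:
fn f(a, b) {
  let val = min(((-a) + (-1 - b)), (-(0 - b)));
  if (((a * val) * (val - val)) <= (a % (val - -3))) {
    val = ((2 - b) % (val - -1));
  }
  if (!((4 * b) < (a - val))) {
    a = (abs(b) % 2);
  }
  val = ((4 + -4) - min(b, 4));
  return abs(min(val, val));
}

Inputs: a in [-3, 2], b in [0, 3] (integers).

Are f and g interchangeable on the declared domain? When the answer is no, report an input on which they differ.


At a=-3, b=0: f gives 0, g gives 1.
verdict: not equivalent; witness: a=-3, b=0


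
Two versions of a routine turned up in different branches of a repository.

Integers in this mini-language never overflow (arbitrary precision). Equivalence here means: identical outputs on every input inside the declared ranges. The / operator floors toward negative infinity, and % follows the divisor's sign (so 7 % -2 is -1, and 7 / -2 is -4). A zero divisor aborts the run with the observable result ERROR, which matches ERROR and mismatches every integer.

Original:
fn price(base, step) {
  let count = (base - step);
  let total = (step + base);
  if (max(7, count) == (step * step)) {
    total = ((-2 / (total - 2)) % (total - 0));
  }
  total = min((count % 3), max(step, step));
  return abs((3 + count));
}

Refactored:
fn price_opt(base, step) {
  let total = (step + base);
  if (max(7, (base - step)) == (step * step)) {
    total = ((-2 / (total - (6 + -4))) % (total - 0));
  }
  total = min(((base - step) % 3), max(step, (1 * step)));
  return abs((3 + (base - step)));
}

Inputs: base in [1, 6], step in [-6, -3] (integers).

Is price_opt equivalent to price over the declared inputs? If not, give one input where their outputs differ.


Side by side, the visible changes include: arithmetic usage differs, local variable names differ, constant usage differs, statement counts differ.
One worked example (base=6, step=-3) — price: count := 9 | total := 3 | (max(7, count) == (step * step)): true | total := 1 | total := -3 | result 12; price_opt: total := 3 | (max(7, (base - step)) == (step * step)): true | total := 1 | total := -3 | result 12; agreement on 12.
Every one of the 24 inputs gives matching results.
verdict: equivalent


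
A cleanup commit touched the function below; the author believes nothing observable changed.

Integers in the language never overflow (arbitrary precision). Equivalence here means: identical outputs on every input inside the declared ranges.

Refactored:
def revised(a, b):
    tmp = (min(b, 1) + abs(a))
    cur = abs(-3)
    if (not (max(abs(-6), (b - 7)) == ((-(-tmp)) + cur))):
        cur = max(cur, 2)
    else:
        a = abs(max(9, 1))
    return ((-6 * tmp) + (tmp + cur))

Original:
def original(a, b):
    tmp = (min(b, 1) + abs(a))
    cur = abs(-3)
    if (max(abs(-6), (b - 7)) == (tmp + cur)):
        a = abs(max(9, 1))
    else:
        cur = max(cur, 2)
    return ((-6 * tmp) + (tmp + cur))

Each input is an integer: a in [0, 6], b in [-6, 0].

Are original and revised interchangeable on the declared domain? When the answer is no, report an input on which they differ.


Reading the diff, among the changes: boolean connective usage differs.
One worked example (a=3, b=-1) — original: tmp := 2 | cur := 3 | (max(abs(-6), (b - 7)) == (tmp + cur)): false | cur := 3 | result -7; revised: tmp := 2 | cur := 3 | (not (max(abs(-6), (b - 7)) == ((-(-tmp)) + cur))): true | cur := 3 | result -7; agreement on -7.
An exhaustive pass over the 49 declared inputs shows identical outputs.
verdict: equivalent


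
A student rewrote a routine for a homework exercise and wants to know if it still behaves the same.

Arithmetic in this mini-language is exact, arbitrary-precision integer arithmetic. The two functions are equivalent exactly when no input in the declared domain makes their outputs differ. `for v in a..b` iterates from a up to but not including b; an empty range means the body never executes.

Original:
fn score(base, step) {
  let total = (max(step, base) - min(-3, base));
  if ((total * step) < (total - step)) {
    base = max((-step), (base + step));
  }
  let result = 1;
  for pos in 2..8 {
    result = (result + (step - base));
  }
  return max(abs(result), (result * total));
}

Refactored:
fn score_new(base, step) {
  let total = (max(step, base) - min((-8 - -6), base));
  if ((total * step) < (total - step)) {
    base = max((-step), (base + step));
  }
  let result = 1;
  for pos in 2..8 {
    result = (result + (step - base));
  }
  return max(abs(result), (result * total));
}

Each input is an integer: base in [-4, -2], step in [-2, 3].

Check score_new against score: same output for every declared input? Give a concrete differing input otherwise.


The rewrite breaks on base=-2, step=0, where the results are 3 and 2.
score: total becomes 3; next ((total * step) < (total - step)) evaluates to true; next base becomes 0; next result becomes 1; next at pos=2:; next result becomes 1; next at pos=3:; next result becomes 1; next at pos=4:; next result becomes 1; next at pos=5:; next result becomes 1; next at pos=6:; next result becomes 1; next at pos=7:; next result becomes 1; next final value 3
score_new: total becomes 2; next ((total * step) < (total - step)) evaluates to true; next base becomes 0; next result becomes 1; next at pos=2:; next result becomes 1; next at pos=3:; next result becomes 1; next at pos=4:; next result becomes 1; next at pos=5:; next result becomes 1; next at pos=6:; next result becomes 1; next at pos=7:; next result becomes 1; next final value 2
verdict: not equivalent; witness: base=-2, step=0


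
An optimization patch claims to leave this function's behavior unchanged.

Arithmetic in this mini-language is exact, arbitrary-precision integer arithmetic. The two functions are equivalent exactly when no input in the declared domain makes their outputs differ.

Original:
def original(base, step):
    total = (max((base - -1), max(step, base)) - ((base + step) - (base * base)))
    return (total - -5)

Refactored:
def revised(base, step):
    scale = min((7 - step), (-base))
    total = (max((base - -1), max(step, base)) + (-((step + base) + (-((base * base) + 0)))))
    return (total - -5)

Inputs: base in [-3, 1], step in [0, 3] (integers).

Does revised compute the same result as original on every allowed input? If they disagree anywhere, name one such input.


Side by side, the visible changes include: statement counts differ; also min/max/abs usage differs; also local variable names differ; also arithmetic usage differs; also constant usage differs.
One worked example (base=1, step=0) — original: total = 2; return 7; revised: scale = -1; total = 2; return 7; agreement on 7.
Sweeping the whole domain (20 inputs) finds no disagreement.
verdict: equivalent


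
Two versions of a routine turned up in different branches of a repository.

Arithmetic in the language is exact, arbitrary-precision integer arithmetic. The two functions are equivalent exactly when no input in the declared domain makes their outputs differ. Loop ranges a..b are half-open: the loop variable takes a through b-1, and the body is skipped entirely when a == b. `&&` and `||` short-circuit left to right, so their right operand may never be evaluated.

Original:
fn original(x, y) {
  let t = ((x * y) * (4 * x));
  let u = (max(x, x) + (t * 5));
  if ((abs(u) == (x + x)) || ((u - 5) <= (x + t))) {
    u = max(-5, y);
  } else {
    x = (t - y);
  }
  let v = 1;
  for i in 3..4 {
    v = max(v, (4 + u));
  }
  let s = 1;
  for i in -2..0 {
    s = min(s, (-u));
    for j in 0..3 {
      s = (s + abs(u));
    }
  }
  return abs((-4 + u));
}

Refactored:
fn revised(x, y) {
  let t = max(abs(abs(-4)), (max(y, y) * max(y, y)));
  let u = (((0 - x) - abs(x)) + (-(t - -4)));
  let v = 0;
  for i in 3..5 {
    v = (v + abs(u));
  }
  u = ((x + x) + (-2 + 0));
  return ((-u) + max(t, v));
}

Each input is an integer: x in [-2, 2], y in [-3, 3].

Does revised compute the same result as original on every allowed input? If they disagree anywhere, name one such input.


Run the pair on x=-2, y=-3.
original: t becomes -48; next u becomes -242; next ((abs(u) == (x + x)) || ((u - 5) <= (x + t))) evaluates to true; next u becomes -3; next v becomes 1; next at i=3:; next v becomes 1; next s becomes 1; next at i=-2:; next s becomes 1; next at j=0:; next s becomes 4; next at j=1:; next s becomes 7; next at j=2:; next s becomes 10; next at i=-1:; next s becomes 3; next at j=0:; next s becomes 6; next at j=1:; next s becomes 9; next at j=2:; next s becomes 12; next final value 7
revised: t becomes 9; next u becomes -13; next v becomes 0; next at i=3:; next v becomes 13; next at i=4:; next v becomes 26; next u becomes -6; next final value 32
7 != 32, so the rewrite changes behavior.
verdict: not equivalent; witness: x=-2, y=-3


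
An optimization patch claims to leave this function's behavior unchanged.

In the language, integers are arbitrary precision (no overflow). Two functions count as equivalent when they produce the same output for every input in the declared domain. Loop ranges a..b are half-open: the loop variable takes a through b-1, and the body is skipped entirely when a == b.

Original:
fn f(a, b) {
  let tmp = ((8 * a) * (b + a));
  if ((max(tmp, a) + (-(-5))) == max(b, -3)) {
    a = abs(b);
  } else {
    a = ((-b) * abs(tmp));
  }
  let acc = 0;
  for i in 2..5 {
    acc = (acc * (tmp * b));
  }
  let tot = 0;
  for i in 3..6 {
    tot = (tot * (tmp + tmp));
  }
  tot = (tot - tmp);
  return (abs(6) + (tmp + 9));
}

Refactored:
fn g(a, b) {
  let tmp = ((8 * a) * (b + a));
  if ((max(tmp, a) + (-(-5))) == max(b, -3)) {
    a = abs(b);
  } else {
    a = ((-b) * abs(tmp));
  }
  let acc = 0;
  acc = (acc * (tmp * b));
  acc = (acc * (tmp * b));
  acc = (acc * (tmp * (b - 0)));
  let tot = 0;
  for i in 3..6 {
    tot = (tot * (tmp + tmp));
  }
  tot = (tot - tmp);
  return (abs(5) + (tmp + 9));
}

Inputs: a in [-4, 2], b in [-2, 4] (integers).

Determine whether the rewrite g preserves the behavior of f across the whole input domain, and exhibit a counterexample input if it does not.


At a=-4, b=-2: f gives 207, g gives 206.
verdict: not equivalent; witness: a=-4, b=-2


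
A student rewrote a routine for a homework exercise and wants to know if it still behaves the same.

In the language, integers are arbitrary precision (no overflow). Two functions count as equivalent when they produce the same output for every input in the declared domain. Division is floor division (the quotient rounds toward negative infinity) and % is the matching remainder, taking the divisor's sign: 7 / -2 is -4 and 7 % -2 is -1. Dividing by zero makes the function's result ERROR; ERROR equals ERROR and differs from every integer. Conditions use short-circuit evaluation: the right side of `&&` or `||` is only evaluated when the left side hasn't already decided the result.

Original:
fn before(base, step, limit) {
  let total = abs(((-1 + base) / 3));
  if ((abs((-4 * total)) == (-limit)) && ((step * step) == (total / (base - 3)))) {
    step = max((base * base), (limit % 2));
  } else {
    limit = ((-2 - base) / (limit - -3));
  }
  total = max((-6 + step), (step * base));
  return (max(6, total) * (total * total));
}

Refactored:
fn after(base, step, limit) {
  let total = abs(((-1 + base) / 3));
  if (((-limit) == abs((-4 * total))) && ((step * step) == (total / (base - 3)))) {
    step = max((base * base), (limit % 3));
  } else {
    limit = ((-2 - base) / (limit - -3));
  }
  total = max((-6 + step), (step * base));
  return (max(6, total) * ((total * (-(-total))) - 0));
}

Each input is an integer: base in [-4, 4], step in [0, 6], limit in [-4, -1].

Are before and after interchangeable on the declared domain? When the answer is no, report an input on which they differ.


Equivalent. The suspicious edit (`2` became `3`) never changes the result for any input inside the declared domain.
An exhaustive pass over the 252 declared inputs shows identical outputs.
One worked example (base=0, step=0, limit=-2) — before: total := 1 | ((abs((-4 * total)) == (-limit)) && ((step * step) == (total / (base - 3)))): false | limit := -2 | total := 0 | result 0; after: total := 1 | (((-limit) == abs((-4 * total))) && ((step * step) == (total / (base - 3)))): false | limit := -2 | total := 0 | result 0; agreement on 0.
verdict: equivalent


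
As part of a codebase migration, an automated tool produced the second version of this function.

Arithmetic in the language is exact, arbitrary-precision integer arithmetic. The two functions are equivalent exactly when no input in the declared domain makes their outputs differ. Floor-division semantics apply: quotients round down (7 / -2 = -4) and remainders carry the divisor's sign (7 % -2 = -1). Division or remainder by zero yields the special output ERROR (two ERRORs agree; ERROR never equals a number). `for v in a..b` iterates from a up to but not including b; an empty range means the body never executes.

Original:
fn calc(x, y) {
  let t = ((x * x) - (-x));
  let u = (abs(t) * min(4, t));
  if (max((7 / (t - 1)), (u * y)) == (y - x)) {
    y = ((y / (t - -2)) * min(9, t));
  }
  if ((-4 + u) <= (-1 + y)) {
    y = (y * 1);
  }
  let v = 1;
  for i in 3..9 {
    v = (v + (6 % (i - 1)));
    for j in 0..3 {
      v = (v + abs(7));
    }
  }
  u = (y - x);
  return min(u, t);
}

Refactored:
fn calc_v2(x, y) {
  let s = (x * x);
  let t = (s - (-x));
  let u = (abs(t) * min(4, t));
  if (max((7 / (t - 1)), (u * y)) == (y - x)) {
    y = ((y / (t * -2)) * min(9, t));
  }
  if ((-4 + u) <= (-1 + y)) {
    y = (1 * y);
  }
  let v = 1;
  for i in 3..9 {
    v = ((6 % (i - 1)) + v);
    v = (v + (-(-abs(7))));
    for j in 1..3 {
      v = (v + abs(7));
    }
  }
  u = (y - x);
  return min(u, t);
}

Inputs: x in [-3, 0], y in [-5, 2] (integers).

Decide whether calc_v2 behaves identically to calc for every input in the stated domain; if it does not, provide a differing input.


These are not equivalent — on x=-3, y=-2 the outputs split (-3 vs 3).
calc: t becomes 6; next u becomes 24; next (max((7 / (t - 1)), (u * y)) == (y - x)) evaluates to true; next y becomes -6; next ((-4 + u) <= (-1 + y)) evaluates to false; next v becomes 1; next at i=3:; next v becomes 1; next at j=0:; next v becomes 8; next at j=1:; next v becomes 15; next at j=2:; next v becomes 22; next at i=4:; next v becomes 22; next at j=0:; next v becomes 29; next at j=1:; next v becomes 36; next at j=2:; next v becomes 43; next at i=5:; next v becomes 45; next at j=0:; next v becomes 52; next at j=1:; next v becomes 59; next at j=2:; next v becomes 66; next at i=6:; next v becomes 67; next at j=0:; next v becomes 74; next at j=1:; next v becomes 81; next at j=2:; next v becomes 88; next at i=7:; next v becomes 88; next at j=0:; next v becomes 95; next at j=1:; next v becomes 102; next at j=2:; next v becomes 109; next at i=8:; next v becomes 115; next at j=0:; next v becomes 122; next at j=1:; next v becomes 129; next at j=2:; next v becomes 136; next u becomes -3; next final value -3
calc_v2: s becomes 9; next t becomes 6; next u becomes 24; next (max((7 / (t - 1)), (u * y)) == (y - x)) evaluates to true; next y becomes 0; next ((-4 + u) <= (-1 + y)) evaluates to false; next v becomes 1; next at i=3:; next v becomes 1; next v becomes 8; next at j=1:; next v becomes 15; next at j=2:; next v becomes 22; next at i=4:; next v becomes 22; next v becomes 29; next at j=1:; next v becomes 36; next at j=2:; next v becomes 43; next at i=5:; next v becomes 45; next v becomes 52; next at j=1:; next v becomes 59; next at j=2:; next v becomes 66; next at i=6:; next v becomes 67; next v becomes 74; next at j=1:; next v becomes 81; next at j=2:; next v becomes 88; next at i=7:; next v becomes 88; next v becomes 95; next at j=1:; next v becomes 102; next at j=2:; next v becomes 109; next at i=8:; next v becomes 115; next v becomes 122; next at j=1:; next v becomes 129; next at j=2:; next v becomes 136; next u becomes 3; next final value 3
verdict: not equivalent; witness: x=-3, y=-2


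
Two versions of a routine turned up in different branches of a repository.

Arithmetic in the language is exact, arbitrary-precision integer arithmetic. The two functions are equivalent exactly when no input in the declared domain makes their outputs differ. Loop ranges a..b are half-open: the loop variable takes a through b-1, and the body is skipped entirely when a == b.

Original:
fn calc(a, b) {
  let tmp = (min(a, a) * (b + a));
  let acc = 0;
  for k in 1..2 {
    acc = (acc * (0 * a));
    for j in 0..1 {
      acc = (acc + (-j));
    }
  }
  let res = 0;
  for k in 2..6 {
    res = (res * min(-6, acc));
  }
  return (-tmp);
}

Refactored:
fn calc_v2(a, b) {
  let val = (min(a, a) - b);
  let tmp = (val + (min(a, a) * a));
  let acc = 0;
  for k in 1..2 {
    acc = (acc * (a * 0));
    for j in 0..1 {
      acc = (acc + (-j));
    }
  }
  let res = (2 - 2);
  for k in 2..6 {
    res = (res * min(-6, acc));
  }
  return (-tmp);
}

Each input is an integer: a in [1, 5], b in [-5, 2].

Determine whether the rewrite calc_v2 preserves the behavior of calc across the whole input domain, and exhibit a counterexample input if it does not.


The rewrite breaks on a=1, b=-5, where the results are 4 and -7.
calc: tmp = -4; acc = 0; [k=1]; acc = 0; [j=0]; acc = 0; res = 0; [k=2]; res = 0; [k=3]; res = 0; [k=4]; res = 0; [k=5]; res = 0; return 4
calc_v2: val = 6; tmp = 7; acc = 0; [k=1]; acc = 0; [j=0]; acc = 0; res = 0; [k=2]; res = 0; [k=3]; res = 0; [k=4]; res = 0; [k=5]; res = 0; return -7
verdict: not equivalent; witness: a=1, b=-5


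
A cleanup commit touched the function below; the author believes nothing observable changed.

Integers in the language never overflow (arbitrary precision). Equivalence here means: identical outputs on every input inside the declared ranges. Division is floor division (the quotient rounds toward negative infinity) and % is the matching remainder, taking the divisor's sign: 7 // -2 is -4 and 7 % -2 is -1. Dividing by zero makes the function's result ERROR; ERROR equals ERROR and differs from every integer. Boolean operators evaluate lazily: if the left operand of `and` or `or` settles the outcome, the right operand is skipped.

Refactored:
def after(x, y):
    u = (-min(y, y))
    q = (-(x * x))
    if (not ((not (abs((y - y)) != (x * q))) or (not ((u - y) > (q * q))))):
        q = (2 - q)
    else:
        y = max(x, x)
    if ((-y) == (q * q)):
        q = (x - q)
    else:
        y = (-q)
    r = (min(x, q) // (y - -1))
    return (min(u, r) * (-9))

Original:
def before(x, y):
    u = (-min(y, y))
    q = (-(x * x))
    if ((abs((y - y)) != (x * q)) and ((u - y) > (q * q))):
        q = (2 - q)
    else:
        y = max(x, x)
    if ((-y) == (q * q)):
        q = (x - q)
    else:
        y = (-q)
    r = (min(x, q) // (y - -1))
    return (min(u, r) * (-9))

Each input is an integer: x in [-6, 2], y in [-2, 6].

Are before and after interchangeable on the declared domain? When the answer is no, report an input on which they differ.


Reading the diff, among the changes: boolean connective usage differs.
One worked example (x=1, y=-2) — before: u = 2; q = -1; ((abs((y - y)) != (x * q)) and ((u - y) > (q * q))) -> true; q = 3; ((-y) == (q * q)) -> false; y = -3; r = -1; return 9; after: u = 2; q = -1; (not ((not (abs((y - y)) != (x * q))) or (not ((u - y) > (q * q))))) -> true; q = 3; ((-y) == (q * q)) -> false; y = -3; r = -1; return 9; agreement on 9.
Checked all 81 inputs in the declared domain: the outputs agree on every one.
verdict: equivalent


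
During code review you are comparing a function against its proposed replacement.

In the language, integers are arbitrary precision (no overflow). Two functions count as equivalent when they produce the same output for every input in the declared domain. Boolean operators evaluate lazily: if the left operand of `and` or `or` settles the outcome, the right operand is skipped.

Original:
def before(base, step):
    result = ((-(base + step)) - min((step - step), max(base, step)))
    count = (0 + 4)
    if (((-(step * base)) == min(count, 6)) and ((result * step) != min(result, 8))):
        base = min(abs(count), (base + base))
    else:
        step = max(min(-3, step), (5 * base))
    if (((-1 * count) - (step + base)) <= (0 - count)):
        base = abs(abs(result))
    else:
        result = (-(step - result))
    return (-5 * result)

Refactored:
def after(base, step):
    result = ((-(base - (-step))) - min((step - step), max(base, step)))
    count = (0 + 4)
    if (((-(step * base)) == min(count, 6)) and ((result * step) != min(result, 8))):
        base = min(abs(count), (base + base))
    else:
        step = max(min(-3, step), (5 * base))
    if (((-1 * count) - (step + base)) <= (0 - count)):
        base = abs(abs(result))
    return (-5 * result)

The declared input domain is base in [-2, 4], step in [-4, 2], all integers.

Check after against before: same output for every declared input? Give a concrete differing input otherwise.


There is a counterexample at base=-2, step=-4: -60 on one side, -40 on the other.
before: result = 8; count = 4; (((-(step * base)) == min(count, 6)) and ((result * step) != min(result, 8))) -> false; step = -4; (((-1 * count) - (step + base)) <= (0 - count)) -> false; result = 12; return -60
after: result = 8; count = 4; (((-(step * base)) == min(count, 6)) and ((result * step) != min(result, 8))) -> false; step = -4; (((-1 * count) - (step + base)) <= (0 - count)) -> false; return -40
verdict: not equivalent; witness: base=-2, step=-4


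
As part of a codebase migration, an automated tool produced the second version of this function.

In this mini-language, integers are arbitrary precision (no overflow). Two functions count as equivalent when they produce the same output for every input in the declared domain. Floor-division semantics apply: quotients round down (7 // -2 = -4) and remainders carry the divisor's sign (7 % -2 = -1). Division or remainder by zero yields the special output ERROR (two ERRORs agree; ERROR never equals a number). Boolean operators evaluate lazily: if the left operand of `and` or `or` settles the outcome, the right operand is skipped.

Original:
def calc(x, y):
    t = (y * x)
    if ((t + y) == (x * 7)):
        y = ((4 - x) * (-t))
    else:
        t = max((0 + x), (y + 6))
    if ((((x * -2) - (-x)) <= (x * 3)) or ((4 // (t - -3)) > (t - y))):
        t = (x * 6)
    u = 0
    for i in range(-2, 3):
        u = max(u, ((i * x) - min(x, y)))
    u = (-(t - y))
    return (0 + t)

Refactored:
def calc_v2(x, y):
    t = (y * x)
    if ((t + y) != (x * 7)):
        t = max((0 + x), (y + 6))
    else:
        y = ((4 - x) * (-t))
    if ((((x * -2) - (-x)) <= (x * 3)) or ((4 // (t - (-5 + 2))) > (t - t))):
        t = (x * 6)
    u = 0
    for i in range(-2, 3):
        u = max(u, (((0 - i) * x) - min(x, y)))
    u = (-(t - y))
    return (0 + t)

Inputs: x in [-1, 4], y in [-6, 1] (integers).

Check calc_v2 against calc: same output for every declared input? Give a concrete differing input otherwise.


Consider the input x=-1, y=-6.
calc: t becomes 6; next ((t + y) == (x * 7)) evaluates to false; next t becomes 0; next ((((x * -2) - (-x)) <= (x * 3)) or ((4 // (t - -3)) > (t - y))) evaluates to false; next u becomes 0; next at i=-2:; next u becomes 8; next at i=-1:; next u becomes 8; next at i=0:; next u becomes 8; next at i=1:; next u becomes 8; next at i=2:; next u becomes 8; next u becomes -6; next final value 0
calc_v2: t becomes 6; next ((t + y) != (x * 7)) evaluates to true; next t becomes 0; next ((((x * -2) - (-x)) <= (x * 3)) or ((4 // (t - (-5 + 2))) > (t - t))) evaluates to true; next t becomes -6; next u becomes 0; next at i=-2:; next u becomes 4; next at i=-1:; next u becomes 5; next at i=0:; next u becomes 6; next at i=1:; next u becomes 7; next at i=2:; next u becomes 8; next u becomes 0; next final value -6
0 and -6 differ, so these are not the same function on this domain.
verdict: not equivalent; witness: x=-1, y=-6
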